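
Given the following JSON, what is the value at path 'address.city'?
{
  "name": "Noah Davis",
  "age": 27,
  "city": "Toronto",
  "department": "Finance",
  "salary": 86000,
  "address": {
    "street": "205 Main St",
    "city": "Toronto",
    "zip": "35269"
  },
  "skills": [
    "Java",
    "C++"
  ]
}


Query: address.city
Path: address -> city
Value: Toronto

Toronto


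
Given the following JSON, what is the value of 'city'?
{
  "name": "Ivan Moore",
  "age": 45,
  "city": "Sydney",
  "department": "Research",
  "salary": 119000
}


Looking up field 'city'
Value: Sydney

Sydney


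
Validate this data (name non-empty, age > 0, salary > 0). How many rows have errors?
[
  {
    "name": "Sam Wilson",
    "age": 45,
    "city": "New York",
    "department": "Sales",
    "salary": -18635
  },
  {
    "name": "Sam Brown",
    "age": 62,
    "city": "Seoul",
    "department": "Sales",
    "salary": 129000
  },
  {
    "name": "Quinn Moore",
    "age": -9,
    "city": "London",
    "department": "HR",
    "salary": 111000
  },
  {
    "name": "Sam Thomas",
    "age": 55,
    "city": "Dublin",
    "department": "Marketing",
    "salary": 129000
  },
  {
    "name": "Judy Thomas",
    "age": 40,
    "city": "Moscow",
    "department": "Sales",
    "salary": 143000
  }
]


Validating 5 records:
Rules: name non-empty, age > 0, salary > 0

  Row 1 (Sam Wilson): negative salary: -18635
  Row 2 (Sam Brown): OK
  Row 3 (Quinn Moore): negative age: -9
  Row 4 (Sam Thomas): OK
  Row 5 (Judy Thomas): OK

Total errors: 2

2 errors


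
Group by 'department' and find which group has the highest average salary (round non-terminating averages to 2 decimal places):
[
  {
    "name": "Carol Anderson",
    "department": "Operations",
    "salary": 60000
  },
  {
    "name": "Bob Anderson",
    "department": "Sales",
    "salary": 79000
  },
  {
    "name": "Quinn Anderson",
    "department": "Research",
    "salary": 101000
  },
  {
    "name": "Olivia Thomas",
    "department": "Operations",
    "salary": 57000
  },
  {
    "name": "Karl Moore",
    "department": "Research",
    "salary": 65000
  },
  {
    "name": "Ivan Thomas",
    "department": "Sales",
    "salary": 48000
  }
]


Group by: department

Groups:
  Operations: 2 people, avg salary = 117000/2 = $58500
  Research: 2 people, avg salary = 166000/2 = $83000
  Sales: 2 people, avg salary = 127000/2 = $63500

Highest average salary: Research ($83000)

Research ($83000)


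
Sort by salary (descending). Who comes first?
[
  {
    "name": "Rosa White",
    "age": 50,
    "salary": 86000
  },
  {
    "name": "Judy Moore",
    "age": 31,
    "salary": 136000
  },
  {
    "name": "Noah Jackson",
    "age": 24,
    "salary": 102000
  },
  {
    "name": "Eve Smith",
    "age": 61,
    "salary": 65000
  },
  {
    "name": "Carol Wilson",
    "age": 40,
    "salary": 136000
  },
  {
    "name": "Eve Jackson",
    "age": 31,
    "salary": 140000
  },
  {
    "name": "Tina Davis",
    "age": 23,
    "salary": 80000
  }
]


Sort by: salary (descending)

Sorted order:
  1. Eve Jackson (salary = 140000)
  2. Judy Moore (salary = 136000)
  3. Carol Wilson (salary = 136000)
  4. Noah Jackson (salary = 102000)
  5. Rosa White (salary = 86000)
  6. Tina Davis (salary = 80000)
  7. Eve Smith (salary = 65000)

First: Eve Jackson

Eve Jackson


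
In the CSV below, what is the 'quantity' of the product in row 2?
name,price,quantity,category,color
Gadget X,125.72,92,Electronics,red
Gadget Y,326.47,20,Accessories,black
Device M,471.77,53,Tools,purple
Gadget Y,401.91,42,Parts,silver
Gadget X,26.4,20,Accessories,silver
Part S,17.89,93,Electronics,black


Query: Row 2 ('Gadget Y'), column 'quantity'
Value: 20

20


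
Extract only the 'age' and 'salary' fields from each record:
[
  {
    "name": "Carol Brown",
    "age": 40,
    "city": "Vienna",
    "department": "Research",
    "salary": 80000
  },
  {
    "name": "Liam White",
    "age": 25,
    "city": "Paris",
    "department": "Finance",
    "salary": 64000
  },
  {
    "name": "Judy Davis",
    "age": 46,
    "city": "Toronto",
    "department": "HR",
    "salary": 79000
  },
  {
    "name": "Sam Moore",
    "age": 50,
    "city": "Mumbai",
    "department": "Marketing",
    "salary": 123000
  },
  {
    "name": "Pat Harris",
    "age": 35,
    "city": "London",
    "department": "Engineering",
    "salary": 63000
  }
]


Original: 5 records with fields: name, age, city, department, salary
Keep: ['age', 'salary']
Drop: ['name', 'city', 'department']
Result: 5 records, 2 fields each

[
  {
    "age": 40,
    "salary": 80000
  },
  {
    "age": 25,
    "salary": 64000
  },
  {
    "age": 46,
    "salary": 79000
  },
  {
    "age": 50,
    "salary": 123000
  },
  {
    "age": 35,
    "salary": 63000
  }
]


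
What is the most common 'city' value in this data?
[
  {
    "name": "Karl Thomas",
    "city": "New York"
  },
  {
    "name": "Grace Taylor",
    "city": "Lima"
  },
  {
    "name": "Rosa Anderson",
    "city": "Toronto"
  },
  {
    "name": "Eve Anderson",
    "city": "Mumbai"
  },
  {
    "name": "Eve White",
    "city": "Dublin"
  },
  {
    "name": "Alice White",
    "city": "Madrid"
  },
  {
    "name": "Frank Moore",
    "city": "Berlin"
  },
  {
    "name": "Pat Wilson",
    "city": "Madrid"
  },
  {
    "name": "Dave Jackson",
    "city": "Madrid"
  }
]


Counting 'city' values across 9 records:

  Madrid: 3 ###
  New York: 1 #
  Lima: 1 #
  Toronto: 1 #
  Mumbai: 1 #
  Dublin: 1 #
  Berlin: 1 #

Most common: Madrid (3 times)

Madrid (3 times)


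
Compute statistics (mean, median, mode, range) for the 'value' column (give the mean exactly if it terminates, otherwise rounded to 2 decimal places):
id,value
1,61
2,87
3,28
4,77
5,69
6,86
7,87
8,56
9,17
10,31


Data: [61, 87, 28, 77, 69, 86, 87, 56, 17, 31]
Count: 10
Sum: 599
Mean: 599/10 = 59.9
Sorted: [17, 28, 31, 56, 61, 69, 77, 86, 87, 87]
Median: 65.0
Mode: 87 (2 times)
Range: 87 - 17 = 70
Min: 17, Max: 87

mean=59.9, median=65.0, mode=87, range=70


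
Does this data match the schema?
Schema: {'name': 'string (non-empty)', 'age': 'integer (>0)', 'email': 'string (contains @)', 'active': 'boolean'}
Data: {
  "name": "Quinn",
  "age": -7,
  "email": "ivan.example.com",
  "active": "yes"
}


Validating each field against schema:
  name: OK (non-empty string)
  age: FAIL (-7 is not > 0)
  email: FAIL ("ivan.example.com" does not contain @)
  active: FAIL ("yes" is not a boolean)

Result: INVALID (3 errors: age, email, active)

INVALID (3 errors: age, email, active)


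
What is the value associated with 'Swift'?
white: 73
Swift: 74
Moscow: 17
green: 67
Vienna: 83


Looking up key 'Swift'
Value: 74

74


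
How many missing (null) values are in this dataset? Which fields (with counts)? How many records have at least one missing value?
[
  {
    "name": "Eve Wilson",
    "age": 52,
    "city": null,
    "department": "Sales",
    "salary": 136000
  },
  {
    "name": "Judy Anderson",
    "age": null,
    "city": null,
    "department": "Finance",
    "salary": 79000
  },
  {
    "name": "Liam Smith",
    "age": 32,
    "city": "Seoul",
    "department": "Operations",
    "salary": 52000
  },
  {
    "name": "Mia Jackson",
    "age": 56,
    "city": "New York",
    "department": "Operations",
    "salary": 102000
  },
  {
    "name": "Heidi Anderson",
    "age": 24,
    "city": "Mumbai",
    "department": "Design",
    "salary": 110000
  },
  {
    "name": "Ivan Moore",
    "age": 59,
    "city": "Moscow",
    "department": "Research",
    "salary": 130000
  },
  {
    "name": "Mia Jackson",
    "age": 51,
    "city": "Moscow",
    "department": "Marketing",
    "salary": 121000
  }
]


Checking for missing (null) values in 7 records:

  Eve Wilson: city
  Judy Anderson: age, city
  Liam Smith: complete
  Mia Jackson: complete
  Heidi Anderson: complete
  Ivan Moore: complete
  Mia Jackson: complete

Per field:
  name: 0 missing
  age: 1 missing
  city: 2 missing
  department: 0 missing
  salary: 0 missing

Total missing values: 3
Records with any missing: 2

3 missing values (age: 1, city: 2); 2 incomplete records


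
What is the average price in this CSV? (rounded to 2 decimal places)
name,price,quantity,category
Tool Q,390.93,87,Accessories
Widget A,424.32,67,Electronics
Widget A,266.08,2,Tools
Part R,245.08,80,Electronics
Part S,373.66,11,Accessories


Computing average price:
Values: [390.93, 424.32, 266.08, 245.08, 373.66]
Sum = 1700.07
Count = 5
Average = 1700.07/5 = 340.014 exactly -> 340.01 (rounded half-up to 2 decimal places)

340.01


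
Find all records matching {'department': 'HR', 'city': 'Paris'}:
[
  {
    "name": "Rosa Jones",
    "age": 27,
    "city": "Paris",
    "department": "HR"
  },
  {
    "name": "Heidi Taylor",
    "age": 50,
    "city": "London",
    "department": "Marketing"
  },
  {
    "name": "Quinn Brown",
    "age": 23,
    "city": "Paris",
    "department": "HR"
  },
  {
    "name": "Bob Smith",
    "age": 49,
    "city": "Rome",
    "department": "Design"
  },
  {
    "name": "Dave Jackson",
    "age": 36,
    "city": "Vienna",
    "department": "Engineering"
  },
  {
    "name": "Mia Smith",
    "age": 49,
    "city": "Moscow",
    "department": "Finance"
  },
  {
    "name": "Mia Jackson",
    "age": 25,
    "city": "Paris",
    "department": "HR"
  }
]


Search criteria: {'department': 'HR', 'city': 'Paris'}

Checking 7 records:
  Rosa Jones: {department: HR, city: Paris} <-- MATCH
  Heidi Taylor: {department: Marketing, city: London}
  Quinn Brown: {department: HR, city: Paris} <-- MATCH
  Bob Smith: {department: Design, city: Rome}
  Dave Jackson: {department: Engineering, city: Vienna}
  Mia Smith: {department: Finance, city: Moscow}
  Mia Jackson: {department: HR, city: Paris} <-- MATCH

Matches: ["Rosa Jones", "Quinn Brown", "Mia Jackson"]

["Rosa Jones", "Quinn Brown", "Mia Jackson"]


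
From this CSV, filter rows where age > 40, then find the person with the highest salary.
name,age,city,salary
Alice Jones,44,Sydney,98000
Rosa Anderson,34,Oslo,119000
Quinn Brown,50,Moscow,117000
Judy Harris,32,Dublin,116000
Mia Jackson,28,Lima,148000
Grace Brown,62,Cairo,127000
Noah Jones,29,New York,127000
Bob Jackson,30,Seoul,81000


Filter: age > 40
Sort by: salary (descending)

Filtered records (3):
  Grace Brown, age 62, salary $127000
  Quinn Brown, age 50, salary $117000
  Alice Jones, age 44, salary $98000

Highest salary: Grace Brown ($127000)

Grace Brown


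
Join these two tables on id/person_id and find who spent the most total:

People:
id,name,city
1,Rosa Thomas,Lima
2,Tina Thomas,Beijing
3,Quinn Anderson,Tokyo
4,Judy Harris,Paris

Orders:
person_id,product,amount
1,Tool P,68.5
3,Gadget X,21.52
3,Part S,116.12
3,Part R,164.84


Join on: people.id = orders.person_id

Joined rows:
  Rosa Thomas (Lima) bought Tool P for $68.5
  Quinn Anderson (Tokyo) bought Gadget X for $21.52
  Quinn Anderson (Tokyo) bought Part S for $116.12
  Quinn Anderson (Tokyo) bought Part R for $164.84

Total per person:
  Quinn Anderson: $302.48
  Rosa Thomas: $68.50

Top spender: Quinn Anderson ($302.48)

Quinn Anderson ($302.48)


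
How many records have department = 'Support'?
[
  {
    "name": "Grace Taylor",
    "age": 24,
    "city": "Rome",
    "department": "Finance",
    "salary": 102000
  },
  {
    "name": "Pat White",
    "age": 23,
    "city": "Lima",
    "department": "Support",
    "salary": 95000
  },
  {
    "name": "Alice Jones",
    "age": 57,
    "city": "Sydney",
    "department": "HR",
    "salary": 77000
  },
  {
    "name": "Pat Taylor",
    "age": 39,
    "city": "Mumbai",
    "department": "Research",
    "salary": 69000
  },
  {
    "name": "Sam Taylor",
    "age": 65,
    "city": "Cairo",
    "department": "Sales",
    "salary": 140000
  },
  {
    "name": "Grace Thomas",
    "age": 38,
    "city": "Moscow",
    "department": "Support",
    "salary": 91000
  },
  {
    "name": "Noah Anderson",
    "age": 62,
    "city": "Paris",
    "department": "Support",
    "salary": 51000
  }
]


Data: 7 records
Condition: department = 'Support'

Checking each record:
  Grace Taylor: Finance
  Pat White: Support MATCH
  Alice Jones: HR
  Pat Taylor: Research
  Sam Taylor: Sales
  Grace Thomas: Support MATCH
  Noah Anderson: Support MATCH

Count: 3

3


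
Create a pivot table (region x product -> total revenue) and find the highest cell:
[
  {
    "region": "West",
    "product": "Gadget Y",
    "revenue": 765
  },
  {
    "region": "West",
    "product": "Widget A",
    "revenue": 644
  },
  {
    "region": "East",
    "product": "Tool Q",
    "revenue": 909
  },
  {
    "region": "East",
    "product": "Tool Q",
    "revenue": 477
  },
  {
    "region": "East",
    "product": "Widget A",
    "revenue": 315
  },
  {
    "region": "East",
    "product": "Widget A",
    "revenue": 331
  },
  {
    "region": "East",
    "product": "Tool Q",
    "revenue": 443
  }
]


Pivot: region (rows) x product (columns) -> total revenue

     Gadget Y      Tool Q        Widget A    
East             0          1829           646  
West           765             0           644  

Highest: East / Tool Q = $1829

East / Tool Q = $1829


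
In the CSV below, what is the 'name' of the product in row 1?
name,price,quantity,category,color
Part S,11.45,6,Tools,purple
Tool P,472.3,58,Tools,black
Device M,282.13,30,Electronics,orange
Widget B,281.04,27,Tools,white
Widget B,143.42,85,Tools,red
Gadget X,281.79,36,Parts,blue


Query: Row 1 ('Part S'), column 'name'
Value: Part S

Part S


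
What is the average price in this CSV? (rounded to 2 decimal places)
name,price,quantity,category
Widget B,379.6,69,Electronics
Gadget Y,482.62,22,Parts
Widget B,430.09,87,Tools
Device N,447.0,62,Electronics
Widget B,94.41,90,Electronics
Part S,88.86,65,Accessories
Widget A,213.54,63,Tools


Computing average price:
Values: [379.6, 482.62, 430.09, 447.0, 94.41, 88.86, 213.54]
Sum = 2136.12
Count = 7
Average = 2136.12/7 = 305.16

305.16


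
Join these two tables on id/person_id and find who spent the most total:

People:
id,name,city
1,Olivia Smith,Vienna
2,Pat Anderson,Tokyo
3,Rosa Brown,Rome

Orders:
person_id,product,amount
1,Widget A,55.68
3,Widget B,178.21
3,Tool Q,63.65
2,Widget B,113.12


Join on: people.id = orders.person_id

Joined rows:
  Olivia Smith (Vienna) bought Widget A for $55.68
  Rosa Brown (Rome) bought Widget B for $178.21
  Rosa Brown (Rome) bought Tool Q for $63.65
  Pat Anderson (Tokyo) bought Widget B for $113.12

Total per person:
  Rosa Brown: $241.86
  Pat Anderson: $113.12
  Olivia Smith: $55.68

Top spender: Rosa Brown ($241.86)

Rosa Brown ($241.86)


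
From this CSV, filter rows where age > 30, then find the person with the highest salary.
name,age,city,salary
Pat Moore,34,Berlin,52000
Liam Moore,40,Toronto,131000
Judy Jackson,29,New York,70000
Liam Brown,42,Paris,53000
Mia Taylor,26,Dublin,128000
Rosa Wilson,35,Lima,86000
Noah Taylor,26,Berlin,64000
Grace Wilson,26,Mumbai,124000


Filter: age > 30
Sort by: salary (descending)

Filtered records (4):
  Liam Moore, age 40, salary $131000
  Rosa Wilson, age 35, salary $86000
  Liam Brown, age 42, salary $53000
  Pat Moore, age 34, salary $52000

Highest salary: Liam Moore ($131000)

Liam Moore


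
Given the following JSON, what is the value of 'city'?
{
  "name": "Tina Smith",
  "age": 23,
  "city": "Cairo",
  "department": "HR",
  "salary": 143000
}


Looking up field 'city'
Value: Cairo

Cairo


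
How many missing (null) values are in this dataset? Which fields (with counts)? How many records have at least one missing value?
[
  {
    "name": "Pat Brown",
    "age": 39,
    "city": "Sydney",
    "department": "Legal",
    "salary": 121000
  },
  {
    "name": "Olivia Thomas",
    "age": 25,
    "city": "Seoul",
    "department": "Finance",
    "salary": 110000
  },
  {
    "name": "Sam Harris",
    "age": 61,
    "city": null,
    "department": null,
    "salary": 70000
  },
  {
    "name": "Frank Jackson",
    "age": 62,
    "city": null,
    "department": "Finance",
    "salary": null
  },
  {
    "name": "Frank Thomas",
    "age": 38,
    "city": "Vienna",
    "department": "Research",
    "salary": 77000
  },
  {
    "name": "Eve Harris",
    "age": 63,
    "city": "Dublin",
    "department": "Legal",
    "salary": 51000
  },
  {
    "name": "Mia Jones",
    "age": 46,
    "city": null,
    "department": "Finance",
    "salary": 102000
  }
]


Checking for missing (null) values in 7 records:

  Pat Brown: complete
  Olivia Thomas: complete
  Sam Harris: city, department
  Frank Jackson: city, salary
  Frank Thomas: complete
  Eve Harris: complete
  Mia Jones: city

Per field:
  name: 0 missing
  age: 0 missing
  city: 3 missing
  department: 1 missing
  salary: 1 missing

Total missing values: 5
Records with any missing: 3

5 missing values (city: 3, department: 1, salary: 1); 3 incomplete records


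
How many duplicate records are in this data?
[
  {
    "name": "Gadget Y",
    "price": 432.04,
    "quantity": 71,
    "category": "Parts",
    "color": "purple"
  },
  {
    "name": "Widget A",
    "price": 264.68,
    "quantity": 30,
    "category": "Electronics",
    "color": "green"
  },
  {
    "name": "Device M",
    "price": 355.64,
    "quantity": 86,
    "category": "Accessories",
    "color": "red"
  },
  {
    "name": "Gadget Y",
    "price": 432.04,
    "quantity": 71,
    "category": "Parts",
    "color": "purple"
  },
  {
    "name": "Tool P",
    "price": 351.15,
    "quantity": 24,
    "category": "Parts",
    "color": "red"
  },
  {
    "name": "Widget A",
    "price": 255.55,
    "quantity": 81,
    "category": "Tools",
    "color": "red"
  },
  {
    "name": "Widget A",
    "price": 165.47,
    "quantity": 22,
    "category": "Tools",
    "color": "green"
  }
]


Checking 7 records for duplicates:

  Row 1: Gadget Y ($432.04, qty 71)
  Row 2: Widget A ($264.68, qty 30)
  Row 3: Device M ($355.64, qty 86)
  Row 4: Gadget Y ($432.04, qty 71) <-- DUPLICATE
  Row 5: Tool P ($351.15, qty 24)
  Row 6: Widget A ($255.55, qty 81)
  Row 7: Widget A ($165.47, qty 22)

Duplicates found: 1
Unique records: 6

1 duplicates, 6 unique


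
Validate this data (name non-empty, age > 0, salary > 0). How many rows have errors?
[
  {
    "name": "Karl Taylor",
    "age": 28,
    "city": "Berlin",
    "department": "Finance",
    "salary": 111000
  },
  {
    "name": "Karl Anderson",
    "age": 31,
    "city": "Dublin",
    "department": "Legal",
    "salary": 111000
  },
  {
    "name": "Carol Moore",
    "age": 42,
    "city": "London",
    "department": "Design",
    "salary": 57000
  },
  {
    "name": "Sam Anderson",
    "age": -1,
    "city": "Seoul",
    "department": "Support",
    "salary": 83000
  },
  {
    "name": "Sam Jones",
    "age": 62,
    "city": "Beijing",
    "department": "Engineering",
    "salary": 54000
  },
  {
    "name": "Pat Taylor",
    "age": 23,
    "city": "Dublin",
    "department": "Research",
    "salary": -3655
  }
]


Validating 6 records:
Rules: name non-empty, age > 0, salary > 0

  Row 1 (Karl Taylor): OK
  Row 2 (Karl Anderson): OK
  Row 3 (Carol Moore): OK
  Row 4 (Sam Anderson): negative age: -1
  Row 5 (Sam Jones): OK
  Row 6 (Pat Taylor): negative salary: -3655

Total errors: 2

2 errors


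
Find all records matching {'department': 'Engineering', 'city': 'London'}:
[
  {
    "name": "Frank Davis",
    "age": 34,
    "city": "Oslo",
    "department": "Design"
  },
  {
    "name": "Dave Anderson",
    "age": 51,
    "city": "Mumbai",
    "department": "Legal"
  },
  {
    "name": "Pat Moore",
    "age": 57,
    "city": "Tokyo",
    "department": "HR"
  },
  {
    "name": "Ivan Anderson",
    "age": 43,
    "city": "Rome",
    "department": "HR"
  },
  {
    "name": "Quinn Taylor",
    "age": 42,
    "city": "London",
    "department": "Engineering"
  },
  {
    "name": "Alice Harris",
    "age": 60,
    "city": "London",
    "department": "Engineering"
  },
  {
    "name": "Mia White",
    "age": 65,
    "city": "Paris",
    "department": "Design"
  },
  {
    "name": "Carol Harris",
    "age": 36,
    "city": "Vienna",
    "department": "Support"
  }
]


Search criteria: {'department': 'Engineering', 'city': 'London'}

Checking 8 records:
  Frank Davis: {department: Design, city: Oslo}
  Dave Anderson: {department: Legal, city: Mumbai}
  Pat Moore: {department: HR, city: Tokyo}
  Ivan Anderson: {department: HR, city: Rome}
  Quinn Taylor: {department: Engineering, city: London} <-- MATCH
  Alice Harris: {department: Engineering, city: London} <-- MATCH
  Mia White: {department: Design, city: Paris}
  Carol Harris: {department: Support, city: Vienna}

Matches: ["Quinn Taylor", "Alice Harris"]

["Quinn Taylor", "Alice Harris"]


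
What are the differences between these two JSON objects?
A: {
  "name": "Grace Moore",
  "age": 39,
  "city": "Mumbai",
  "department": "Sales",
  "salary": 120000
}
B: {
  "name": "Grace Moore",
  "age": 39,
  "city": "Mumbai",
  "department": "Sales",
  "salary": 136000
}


Comparing each field (in key order):
  name: same
  age: same
  city: same
  department: same
  salary: DIFFERENT
Differences:
  salary: 120000 -> 136000

1 field(s) changed

1 change: salary


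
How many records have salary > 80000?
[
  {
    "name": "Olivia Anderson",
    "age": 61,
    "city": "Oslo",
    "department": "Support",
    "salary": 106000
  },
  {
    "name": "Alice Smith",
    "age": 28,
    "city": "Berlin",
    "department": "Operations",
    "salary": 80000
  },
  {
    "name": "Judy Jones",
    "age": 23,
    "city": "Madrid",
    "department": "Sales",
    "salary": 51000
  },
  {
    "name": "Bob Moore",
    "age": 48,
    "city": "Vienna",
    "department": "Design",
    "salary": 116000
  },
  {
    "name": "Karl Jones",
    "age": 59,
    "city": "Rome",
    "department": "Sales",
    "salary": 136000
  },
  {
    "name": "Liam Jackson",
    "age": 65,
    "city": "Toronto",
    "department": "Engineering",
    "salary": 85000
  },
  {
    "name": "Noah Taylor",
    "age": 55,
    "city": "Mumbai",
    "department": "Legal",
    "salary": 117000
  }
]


Data: 7 records
Condition: salary > 80000

Checking each record:
  Olivia Anderson: 106000 MATCH
  Alice Smith: 80000
  Judy Jones: 51000
  Bob Moore: 116000 MATCH
  Karl Jones: 136000 MATCH
  Liam Jackson: 85000 MATCH
  Noah Taylor: 117000 MATCH

Count: 5

5


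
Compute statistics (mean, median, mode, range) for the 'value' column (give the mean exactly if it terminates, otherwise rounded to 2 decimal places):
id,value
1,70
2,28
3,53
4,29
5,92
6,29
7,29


Data: [70, 28, 53, 29, 92, 29, 29]
Count: 7
Sum: 330
Mean: 330/7 ≈ 47.14 (rounded to 2 decimal places)
Sorted: [28, 29, 29, 29, 53, 70, 92]
Median: 29.0
Mode: 29 (3 times)
Range: 92 - 28 = 64
Min: 28, Max: 92

mean≈47.14, median=29.0, mode=29, range=64


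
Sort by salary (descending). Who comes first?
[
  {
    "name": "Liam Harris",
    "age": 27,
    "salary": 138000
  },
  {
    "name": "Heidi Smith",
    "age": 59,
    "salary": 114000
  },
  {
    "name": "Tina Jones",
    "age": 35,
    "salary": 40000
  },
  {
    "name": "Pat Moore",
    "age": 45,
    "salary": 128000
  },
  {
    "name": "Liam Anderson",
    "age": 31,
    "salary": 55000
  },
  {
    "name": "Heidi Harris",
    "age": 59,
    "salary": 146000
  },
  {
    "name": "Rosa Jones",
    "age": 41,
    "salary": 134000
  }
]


Sort by: salary (descending)

Sorted order:
  1. Heidi Harris (salary = 146000)
  2. Liam Harris (salary = 138000)
  3. Rosa Jones (salary = 134000)
  4. Pat Moore (salary = 128000)
  5. Heidi Smith (salary = 114000)
  6. Liam Anderson (salary = 55000)
  7. Tina Jones (salary = 40000)

First: Heidi Harris

Heidi Harris


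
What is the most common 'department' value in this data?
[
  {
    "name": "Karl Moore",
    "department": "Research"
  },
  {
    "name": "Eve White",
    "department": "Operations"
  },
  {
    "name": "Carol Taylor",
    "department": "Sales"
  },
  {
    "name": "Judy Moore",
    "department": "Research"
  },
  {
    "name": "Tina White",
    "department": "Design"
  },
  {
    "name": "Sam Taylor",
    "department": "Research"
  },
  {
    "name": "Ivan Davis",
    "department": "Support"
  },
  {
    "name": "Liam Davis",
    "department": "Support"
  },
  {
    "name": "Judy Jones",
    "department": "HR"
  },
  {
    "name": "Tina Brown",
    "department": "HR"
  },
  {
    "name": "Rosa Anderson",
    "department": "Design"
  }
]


Counting 'department' values across 11 records:

  Research: 3 ###
  Design: 2 ##
  Support: 2 ##
  HR: 2 ##
  Operations: 1 #
  Sales: 1 #

Most common: Research (3 times)

Research (3 times)


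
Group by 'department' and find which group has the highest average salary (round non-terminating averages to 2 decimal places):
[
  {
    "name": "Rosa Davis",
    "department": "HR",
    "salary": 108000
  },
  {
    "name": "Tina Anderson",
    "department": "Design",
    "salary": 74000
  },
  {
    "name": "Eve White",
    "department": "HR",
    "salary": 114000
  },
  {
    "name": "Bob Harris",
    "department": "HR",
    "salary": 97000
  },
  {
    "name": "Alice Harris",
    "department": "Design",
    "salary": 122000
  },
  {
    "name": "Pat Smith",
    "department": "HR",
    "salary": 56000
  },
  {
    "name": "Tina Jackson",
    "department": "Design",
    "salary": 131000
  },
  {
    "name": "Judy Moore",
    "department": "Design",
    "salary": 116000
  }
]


Group by: department

Groups:
  Design: 4 people, avg salary = 443000/4 = $110750
  HR: 4 people, avg salary = 375000/4 = $93750

Highest average salary: Design ($110750)

Design ($110750)


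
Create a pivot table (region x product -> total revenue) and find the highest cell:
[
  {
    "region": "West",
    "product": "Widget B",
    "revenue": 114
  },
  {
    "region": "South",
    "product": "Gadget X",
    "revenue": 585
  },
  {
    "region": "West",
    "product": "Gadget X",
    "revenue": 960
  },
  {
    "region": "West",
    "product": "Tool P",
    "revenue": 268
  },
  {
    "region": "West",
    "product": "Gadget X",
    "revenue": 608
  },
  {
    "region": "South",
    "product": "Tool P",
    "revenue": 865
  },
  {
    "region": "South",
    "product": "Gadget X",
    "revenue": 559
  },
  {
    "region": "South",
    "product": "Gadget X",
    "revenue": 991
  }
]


Pivot: region (rows) x product (columns) -> total revenue

     Gadget X      Tool P        Widget B    
South         2135           865             0  
West          1568           268           114  

Highest: South / Gadget X = $2135

South / Gadget X = $2135


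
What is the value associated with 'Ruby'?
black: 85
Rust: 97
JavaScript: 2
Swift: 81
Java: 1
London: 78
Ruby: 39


Looking up key 'Ruby'
Value: 39

39


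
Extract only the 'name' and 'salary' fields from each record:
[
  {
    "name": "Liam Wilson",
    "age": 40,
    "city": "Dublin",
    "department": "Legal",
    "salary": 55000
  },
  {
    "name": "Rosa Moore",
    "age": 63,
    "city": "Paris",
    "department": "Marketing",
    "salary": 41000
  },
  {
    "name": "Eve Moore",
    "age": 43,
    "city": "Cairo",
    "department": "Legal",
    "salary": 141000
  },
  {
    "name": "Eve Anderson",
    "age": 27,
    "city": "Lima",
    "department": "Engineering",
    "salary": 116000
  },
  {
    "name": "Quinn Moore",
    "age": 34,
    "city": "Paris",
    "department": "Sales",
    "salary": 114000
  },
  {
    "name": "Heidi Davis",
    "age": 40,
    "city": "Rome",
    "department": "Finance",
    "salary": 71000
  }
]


Original: 6 records with fields: name, age, city, department, salary
Keep: ['name', 'salary']
Drop: ['age', 'city', 'department']
Result: 6 records, 2 fields each

[
  {
    "name": "Liam Wilson",
    "salary": 55000
  },
  {
    "name": "Rosa Moore",
    "salary": 41000
  },
  {
    "name": "Eve Moore",
    "salary": 141000
  },
  {
    "name": "Eve Anderson",
    "salary": 116000
  },
  {
    "name": "Quinn Moore",
    "salary": 114000
  },
  {
    "name": "Heidi Davis",
    "salary": 71000
  }
]


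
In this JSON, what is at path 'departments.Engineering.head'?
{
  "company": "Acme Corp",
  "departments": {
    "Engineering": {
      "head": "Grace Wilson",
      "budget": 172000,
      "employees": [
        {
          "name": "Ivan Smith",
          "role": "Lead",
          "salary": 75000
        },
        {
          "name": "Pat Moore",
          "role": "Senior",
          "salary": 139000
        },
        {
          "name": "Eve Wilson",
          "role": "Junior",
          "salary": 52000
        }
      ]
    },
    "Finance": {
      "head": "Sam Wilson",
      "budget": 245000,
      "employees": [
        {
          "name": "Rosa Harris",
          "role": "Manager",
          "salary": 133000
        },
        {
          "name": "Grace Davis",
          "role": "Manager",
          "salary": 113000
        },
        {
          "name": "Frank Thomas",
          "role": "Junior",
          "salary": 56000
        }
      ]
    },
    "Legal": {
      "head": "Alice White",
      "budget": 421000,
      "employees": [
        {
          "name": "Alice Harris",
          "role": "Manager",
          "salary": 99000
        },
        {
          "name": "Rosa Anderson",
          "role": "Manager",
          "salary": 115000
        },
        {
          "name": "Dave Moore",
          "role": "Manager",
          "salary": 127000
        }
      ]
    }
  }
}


Path: departments.Engineering.head

Navigate:
  -> departments
  -> Engineering
  -> head = 'Grace Wilson'

Grace Wilson


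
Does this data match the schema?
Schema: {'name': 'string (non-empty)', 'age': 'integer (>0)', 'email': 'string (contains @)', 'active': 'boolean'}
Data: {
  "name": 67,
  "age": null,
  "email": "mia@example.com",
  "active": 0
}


Validating each field against schema:
  name: FAIL (67 is not a string)
  age: FAIL (null is not an integer)
  email: OK (string with @)
  active: FAIL (0 is not a boolean)

Result: INVALID (3 errors: name, age, active)

INVALID (3 errors: name, age, active)


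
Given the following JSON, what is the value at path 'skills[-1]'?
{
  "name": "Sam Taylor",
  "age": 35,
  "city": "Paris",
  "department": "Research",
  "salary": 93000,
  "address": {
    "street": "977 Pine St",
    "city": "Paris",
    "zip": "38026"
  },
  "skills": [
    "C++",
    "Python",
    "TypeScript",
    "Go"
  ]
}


Query: skills[-1]
Path: skills -> last element
Value: Go

Go


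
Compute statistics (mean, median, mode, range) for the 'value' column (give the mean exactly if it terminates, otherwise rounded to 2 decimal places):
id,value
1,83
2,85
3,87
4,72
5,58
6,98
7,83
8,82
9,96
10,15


Data: [83, 85, 87, 72, 58, 98, 83, 82, 96, 15]
Count: 10
Sum: 759
Mean: 759/10 = 75.9
Sorted: [15, 58, 72, 82, 83, 83, 85, 87, 96, 98]
Median: 83.0
Mode: 83 (2 times)
Range: 98 - 15 = 83
Min: 15, Max: 98

mean=75.9, median=83.0, mode=83, range=83


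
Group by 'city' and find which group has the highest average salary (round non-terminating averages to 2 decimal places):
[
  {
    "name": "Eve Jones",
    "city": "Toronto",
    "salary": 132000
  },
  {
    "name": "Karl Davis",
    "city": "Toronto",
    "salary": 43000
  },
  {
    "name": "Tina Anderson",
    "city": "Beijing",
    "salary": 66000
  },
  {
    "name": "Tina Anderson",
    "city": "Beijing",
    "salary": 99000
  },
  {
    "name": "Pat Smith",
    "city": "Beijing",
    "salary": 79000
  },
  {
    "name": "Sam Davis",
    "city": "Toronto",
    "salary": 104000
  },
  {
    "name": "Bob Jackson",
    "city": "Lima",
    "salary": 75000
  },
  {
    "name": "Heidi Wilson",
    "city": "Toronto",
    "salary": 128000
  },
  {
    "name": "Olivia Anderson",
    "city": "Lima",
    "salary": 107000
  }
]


Group by: city

Groups:
  Beijing: 3 people, avg salary = 244000/3 ≈ $81333.33
  Lima: 2 people, avg salary = 182000/2 = $91000
  Toronto: 4 people, avg salary = 407000/4 = $101750

Highest average salary: Toronto ($101750)

Toronto ($101750)


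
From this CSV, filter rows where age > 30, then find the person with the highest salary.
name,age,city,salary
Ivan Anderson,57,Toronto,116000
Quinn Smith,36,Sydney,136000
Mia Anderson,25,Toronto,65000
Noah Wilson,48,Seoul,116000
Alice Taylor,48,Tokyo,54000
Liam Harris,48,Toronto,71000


Filter: age > 30
Sort by: salary (descending)

Filtered records (5):
  Quinn Smith, age 36, salary $136000
  Ivan Anderson, age 57, salary $116000
  Noah Wilson, age 48, salary $116000
  Liam Harris, age 48, salary $71000
  Alice Taylor, age 48, salary $54000

Highest salary: Quinn Smith ($136000)

Quinn Smith


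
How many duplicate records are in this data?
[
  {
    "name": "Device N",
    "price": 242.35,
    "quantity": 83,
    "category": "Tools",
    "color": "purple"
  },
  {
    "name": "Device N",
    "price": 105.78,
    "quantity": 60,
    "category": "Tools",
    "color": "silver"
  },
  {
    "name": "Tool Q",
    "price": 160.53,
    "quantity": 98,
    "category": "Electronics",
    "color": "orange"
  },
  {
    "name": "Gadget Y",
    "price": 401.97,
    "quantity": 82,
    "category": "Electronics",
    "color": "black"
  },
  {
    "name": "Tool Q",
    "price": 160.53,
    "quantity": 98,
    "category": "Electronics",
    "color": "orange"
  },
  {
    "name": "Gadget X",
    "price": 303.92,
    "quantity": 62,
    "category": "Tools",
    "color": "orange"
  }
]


Checking 6 records for duplicates:

  Row 1: Device N ($242.35, qty 83)
  Row 2: Device N ($105.78, qty 60)
  Row 3: Tool Q ($160.53, qty 98)
  Row 4: Gadget Y ($401.97, qty 82)
  Row 5: Tool Q ($160.53, qty 98) <-- DUPLICATE
  Row 6: Gadget X ($303.92, qty 62)

Duplicates found: 1
Unique records: 5

1 duplicates, 5 unique


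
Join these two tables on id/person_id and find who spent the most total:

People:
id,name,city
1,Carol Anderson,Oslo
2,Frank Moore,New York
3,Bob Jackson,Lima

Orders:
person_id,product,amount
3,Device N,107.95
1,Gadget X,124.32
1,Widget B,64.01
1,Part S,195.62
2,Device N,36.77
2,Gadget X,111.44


Join on: people.id = orders.person_id

Joined rows:
  Bob Jackson (Lima) bought Device N for $107.95
  Carol Anderson (Oslo) bought Gadget X for $124.32
  Carol Anderson (Oslo) bought Widget B for $64.01
  Carol Anderson (Oslo) bought Part S for $195.62
  Frank Moore (New York) bought Device N for $36.77
  Frank Moore (New York) bought Gadget X for $111.44

Total per person:
  Carol Anderson: $383.95
  Frank Moore: $148.21
  Bob Jackson: $107.95

Top spender: Carol Anderson ($383.95)

Carol Anderson ($383.95)


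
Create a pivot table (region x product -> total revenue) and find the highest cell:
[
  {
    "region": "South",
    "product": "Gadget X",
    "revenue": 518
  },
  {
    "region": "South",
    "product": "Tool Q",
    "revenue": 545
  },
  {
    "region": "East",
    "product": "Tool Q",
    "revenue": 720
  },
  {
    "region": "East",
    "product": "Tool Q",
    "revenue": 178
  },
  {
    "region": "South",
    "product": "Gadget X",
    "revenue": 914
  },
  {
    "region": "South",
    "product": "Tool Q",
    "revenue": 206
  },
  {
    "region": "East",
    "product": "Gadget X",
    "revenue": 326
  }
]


Pivot: region (rows) x product (columns) -> total revenue

     Gadget X      Tool Q      
East           326           898  
South         1432           751  

Highest: South / Gadget X = $1432

South / Gadget X = $1432


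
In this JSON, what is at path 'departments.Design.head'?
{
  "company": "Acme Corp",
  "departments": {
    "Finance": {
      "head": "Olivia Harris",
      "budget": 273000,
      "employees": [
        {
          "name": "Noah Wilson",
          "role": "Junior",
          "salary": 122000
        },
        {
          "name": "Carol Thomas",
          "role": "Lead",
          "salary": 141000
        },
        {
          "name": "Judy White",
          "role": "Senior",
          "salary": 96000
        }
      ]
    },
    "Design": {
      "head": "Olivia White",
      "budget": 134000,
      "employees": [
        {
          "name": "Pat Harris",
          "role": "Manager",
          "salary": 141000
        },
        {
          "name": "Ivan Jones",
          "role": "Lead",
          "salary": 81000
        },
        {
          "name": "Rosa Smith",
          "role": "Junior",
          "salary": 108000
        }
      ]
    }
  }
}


Path: departments.Design.head

Navigate:
  -> departments
  -> Design
  -> head = 'Olivia White'

Olivia White


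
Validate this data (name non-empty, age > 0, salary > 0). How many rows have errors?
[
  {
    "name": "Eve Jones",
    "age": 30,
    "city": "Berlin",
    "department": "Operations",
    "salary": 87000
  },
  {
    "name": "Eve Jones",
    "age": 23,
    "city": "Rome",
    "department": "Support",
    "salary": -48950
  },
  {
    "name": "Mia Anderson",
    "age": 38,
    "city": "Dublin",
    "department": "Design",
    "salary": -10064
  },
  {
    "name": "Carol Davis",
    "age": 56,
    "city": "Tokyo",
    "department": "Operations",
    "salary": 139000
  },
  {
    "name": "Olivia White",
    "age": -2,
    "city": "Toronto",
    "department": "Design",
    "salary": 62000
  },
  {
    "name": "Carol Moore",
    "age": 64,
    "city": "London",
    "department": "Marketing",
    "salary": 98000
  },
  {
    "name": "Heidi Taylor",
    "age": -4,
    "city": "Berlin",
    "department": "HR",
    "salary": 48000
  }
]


Validating 7 records:
Rules: name non-empty, age > 0, salary > 0

  Row 1 (Eve Jones): OK
  Row 2 (Eve Jones): negative salary: -48950
  Row 3 (Mia Anderson): negative salary: -10064
  Row 4 (Carol Davis): OK
  Row 5 (Olivia White): negative age: -2
  Row 6 (Carol Moore): OK
  Row 7 (Heidi Taylor): negative age: -4

Total errors: 4

4 errors


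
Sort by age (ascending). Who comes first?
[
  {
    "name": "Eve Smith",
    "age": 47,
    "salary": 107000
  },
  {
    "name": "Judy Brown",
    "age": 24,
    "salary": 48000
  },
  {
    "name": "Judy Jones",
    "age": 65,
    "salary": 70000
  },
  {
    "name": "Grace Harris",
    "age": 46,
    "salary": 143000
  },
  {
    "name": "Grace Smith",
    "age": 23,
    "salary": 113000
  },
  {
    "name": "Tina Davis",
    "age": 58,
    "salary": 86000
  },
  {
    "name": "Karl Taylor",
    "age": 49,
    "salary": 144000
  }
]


Sort by: age (ascending)

Sorted order:
  1. Grace Smith (age = 23)
  2. Judy Brown (age = 24)
  3. Grace Harris (age = 46)
  4. Eve Smith (age = 47)
  5. Karl Taylor (age = 49)
  6. Tina Davis (age = 58)
  7. Judy Jones (age = 65)

First: Grace Smith

Grace Smith


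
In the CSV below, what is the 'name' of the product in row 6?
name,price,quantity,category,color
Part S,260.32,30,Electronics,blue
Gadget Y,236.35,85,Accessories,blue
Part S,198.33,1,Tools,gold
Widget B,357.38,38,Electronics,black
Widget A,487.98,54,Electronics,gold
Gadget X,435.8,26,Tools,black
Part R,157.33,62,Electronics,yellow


Query: Row 6 ('Gadget X'), column 'name'
Value: Gadget X

Gadget X


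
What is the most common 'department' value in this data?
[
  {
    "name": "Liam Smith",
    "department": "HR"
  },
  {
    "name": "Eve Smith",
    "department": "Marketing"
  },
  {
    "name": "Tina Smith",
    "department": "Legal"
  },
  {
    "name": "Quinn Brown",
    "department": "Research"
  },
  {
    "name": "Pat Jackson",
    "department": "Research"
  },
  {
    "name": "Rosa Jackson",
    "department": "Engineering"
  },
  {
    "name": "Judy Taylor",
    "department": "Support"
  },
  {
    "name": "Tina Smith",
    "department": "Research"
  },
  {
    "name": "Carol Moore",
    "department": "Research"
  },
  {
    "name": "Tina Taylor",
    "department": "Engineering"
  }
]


Counting 'department' values across 10 records:

  Research: 4 ####
  Engineering: 2 ##
  HR: 1 #
  Marketing: 1 #
  Legal: 1 #
  Support: 1 #

Most common: Research (4 times)

Research (4 times)


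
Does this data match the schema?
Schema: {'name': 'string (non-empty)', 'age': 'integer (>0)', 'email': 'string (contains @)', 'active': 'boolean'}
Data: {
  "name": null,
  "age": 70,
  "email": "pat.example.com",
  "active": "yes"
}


Validating each field against schema:
  name: FAIL (null is not a string)
  age: OK (positive integer)
  email: FAIL ("pat.example.com" does not contain @)
  active: FAIL ("yes" is not a boolean)

Result: INVALID (3 errors: name, email, active)

INVALID (3 errors: name, email, active)
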